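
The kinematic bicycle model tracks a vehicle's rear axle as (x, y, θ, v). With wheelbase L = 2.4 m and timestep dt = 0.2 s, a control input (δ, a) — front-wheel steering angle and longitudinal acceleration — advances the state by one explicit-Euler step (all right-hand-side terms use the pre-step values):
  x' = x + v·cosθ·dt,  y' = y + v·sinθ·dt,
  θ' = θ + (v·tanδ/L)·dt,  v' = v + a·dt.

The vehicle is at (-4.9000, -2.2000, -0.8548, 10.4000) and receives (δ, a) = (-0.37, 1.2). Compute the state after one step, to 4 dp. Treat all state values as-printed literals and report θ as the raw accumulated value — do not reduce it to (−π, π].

x' = -4.9000 + 10.4000·cos(-0.8548)·0.2 = -3.5348
y' = -2.2000 + 10.4000·sin(-0.8548)·0.2 = -3.7692
θ' = -0.8548 + (10.4000/2.4)·tan(-0.37)·0.2 = -1.1909
v' = 10.4000 + 1.2000·0.2 = 10.6400

(-3.5348, -3.7692, -1.1909, 10.6400)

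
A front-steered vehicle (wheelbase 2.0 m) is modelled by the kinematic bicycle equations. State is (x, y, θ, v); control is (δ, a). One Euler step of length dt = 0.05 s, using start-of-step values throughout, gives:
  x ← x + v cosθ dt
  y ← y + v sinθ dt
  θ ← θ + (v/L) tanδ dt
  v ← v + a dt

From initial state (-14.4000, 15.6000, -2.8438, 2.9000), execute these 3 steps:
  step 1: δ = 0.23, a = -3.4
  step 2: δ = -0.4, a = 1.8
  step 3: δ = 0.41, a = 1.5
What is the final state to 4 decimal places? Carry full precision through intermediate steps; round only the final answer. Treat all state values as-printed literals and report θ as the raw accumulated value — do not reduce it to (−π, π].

(-14.8037, 15.4754, -2.8250, 2.8950)

after step 1 (δ=0.23, a=-3.4): (-14.538618, 15.557455, -2.826825, 2.730000)
after step 2 (δ=-0.4, a=1.8): (-14.668412, 15.515196, -2.855680, 2.820000)
after step 3 (δ=0.41, a=1.5): (-14.803688, 15.475429, -2.825039, 2.895000)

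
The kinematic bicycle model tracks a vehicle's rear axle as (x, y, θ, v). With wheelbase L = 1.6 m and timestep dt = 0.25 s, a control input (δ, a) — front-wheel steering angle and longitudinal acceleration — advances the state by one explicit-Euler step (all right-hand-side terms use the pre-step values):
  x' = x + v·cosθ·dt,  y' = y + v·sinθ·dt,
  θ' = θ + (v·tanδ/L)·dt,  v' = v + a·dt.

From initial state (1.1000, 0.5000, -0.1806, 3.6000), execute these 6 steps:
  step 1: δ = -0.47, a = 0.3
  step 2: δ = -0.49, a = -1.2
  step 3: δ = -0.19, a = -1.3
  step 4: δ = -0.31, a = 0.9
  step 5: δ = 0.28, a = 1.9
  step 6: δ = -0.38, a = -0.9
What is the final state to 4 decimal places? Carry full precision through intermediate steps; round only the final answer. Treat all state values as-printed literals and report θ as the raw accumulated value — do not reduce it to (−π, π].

(4.9210, -2.6713, -1.1136, 3.5250)

after step 1 (δ=-0.47, a=0.3): (1.985362, 0.338342, -0.466331, 3.675000)
after step 2 (δ=-0.49, a=-1.2): (2.806012, -0.074739, -0.772612, 3.375000)
after step 3 (δ=-0.19, a=-1.3): (3.410213, -0.663683, -0.874031, 3.050000)
after step 4 (δ=-0.31, a=0.9): (3.899540, -1.248461, -1.026687, 3.275000)
after step 5 (δ=0.28, a=1.9): (4.323371, -1.948975, -0.879540, 3.750000)
after step 6 (δ=-0.38, a=-0.9): (4.921032, -2.671267, -1.113571, 3.525000)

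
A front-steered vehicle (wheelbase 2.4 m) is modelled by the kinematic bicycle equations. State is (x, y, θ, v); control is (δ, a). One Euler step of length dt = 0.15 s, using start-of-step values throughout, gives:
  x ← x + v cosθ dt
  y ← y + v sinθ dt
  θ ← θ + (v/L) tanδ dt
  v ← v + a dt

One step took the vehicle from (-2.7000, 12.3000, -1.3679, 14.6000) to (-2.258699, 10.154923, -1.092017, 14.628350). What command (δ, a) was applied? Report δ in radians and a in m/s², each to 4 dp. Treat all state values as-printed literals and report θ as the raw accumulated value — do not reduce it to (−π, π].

δ = 0.2936, a = 0.1890

a = (v'−v)/dt = (0.028350)/0.15 = 0.1890
Δθ = θ'−θ = 0.275883;  (v·dt/L) = 14.6000·0.15/2.4 = 0.912500
tan δ = Δθ·L/(v·dt) = 0.302338  →  δ = 0.2936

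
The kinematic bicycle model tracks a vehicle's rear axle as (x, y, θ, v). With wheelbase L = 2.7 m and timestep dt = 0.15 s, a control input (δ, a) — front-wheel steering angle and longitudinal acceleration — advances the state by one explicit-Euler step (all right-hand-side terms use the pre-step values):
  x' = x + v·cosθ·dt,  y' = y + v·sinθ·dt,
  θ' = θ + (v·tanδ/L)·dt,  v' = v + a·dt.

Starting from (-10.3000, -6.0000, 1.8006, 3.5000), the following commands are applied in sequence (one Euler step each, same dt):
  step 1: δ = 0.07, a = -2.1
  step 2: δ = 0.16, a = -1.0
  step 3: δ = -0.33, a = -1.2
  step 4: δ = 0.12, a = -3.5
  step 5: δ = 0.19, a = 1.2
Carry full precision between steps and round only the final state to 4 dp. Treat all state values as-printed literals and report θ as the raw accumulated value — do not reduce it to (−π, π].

after step 1 (δ=0.07, a=-2.1): (-10.419588, -5.488802, 1.814233, 3.185000)
after step 2 (δ=0.16, a=-1.0): (-10.534745, -5.025138, 1.842789, 3.035000)
after step 3 (δ=-0.33, a=-1.2): (-10.657048, -4.586624, 1.785035, 2.855000)
after step 4 (δ=0.12, a=-3.5): (-10.748095, -4.168165, 1.804160, 2.330000)
after step 5 (δ=0.19, a=1.2): (-10.828918, -3.828138, 1.829055, 2.510000)

(-10.8289, -3.8281, 1.8291, 2.5100)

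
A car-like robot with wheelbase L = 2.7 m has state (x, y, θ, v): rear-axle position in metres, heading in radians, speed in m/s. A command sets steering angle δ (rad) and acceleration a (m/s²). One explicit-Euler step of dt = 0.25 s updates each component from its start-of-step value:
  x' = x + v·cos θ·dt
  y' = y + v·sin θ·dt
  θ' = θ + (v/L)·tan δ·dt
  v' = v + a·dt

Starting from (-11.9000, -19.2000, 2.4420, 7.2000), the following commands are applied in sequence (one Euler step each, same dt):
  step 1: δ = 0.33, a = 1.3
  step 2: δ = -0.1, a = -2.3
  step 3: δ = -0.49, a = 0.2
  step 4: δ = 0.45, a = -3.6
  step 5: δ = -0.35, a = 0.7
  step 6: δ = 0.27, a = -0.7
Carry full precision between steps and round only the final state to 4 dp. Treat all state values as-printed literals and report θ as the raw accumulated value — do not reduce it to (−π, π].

after step 1 (δ=0.33, a=1.3): (-13.277188, -18.040969, 2.670350, 7.525000)
after step 2 (δ=-0.1, a=-2.3): (-14.953391, -17.186893, 2.600441, 6.950000)
after step 3 (δ=-0.49, a=0.2): (-16.442630, -16.291866, 2.257196, 7.000000)
after step 4 (δ=0.45, a=-3.6): (-17.551703, -14.938183, 2.570287, 6.100000)
after step 5 (δ=-0.35, a=0.7): (-18.834526, -14.113568, 2.364113, 6.275000)
after step 6 (δ=0.27, a=-0.7): (-19.952549, -13.013114, 2.524915, 6.100000)

(-19.9525, -13.0131, 2.5249, 6.1000)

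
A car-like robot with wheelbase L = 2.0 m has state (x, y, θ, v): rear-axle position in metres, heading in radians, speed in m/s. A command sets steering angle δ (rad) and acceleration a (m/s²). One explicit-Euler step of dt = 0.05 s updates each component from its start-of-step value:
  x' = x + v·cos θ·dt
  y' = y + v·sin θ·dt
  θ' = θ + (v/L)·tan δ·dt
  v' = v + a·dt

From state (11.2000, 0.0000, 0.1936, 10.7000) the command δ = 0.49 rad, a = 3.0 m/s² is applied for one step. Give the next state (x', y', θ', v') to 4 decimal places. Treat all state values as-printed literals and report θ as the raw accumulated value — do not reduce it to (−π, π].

x' = 11.2000 + 10.7000·cos(0.1936)·0.05 = 11.7250
y' = 0.0000 + 10.7000·sin(0.1936)·0.05 = 0.1029
θ' = 0.1936 + (10.7000/2.0)·tan(0.49)·0.05 = 0.3363
v' = 10.7000 + 3.0000·0.05 = 10.8500

(11.7250, 0.1029, 0.3363, 10.8500)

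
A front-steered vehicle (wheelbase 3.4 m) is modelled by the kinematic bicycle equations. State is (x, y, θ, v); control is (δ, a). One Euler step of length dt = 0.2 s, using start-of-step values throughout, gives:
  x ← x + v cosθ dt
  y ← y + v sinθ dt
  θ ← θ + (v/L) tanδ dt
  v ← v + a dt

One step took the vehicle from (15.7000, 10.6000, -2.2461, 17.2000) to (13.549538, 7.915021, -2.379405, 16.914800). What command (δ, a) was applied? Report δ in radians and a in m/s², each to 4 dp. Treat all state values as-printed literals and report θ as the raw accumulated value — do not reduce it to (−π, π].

a = (v'−v)/dt = (-0.285200)/0.2 = -1.4260
Δθ = θ'−θ = -0.133305;  (v·dt/L) = 17.2000·0.2/3.4 = 1.011765
tan δ = Δθ·L/(v·dt) = -0.131755  →  δ = -0.1310

δ = -0.1310, a = -1.4260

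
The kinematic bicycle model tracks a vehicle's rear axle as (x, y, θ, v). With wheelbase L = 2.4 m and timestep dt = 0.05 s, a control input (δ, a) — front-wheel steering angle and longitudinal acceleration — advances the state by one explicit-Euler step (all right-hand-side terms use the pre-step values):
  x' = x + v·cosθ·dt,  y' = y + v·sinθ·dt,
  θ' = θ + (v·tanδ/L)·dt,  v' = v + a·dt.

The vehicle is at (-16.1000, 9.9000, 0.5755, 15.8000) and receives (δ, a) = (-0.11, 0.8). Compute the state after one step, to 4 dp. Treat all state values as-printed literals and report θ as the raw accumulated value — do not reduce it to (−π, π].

x' = -16.1000 + 15.8000·cos(0.5755)·0.05 = -15.4373
y' = 9.9000 + 15.8000·sin(0.5755)·0.05 = 10.3300
θ' = 0.5755 + (15.8000/2.4)·tan(-0.11)·0.05 = 0.5391
v' = 15.8000 + 0.8000·0.05 = 15.8400

(-15.4373, 10.3300, 0.5391, 15.8400)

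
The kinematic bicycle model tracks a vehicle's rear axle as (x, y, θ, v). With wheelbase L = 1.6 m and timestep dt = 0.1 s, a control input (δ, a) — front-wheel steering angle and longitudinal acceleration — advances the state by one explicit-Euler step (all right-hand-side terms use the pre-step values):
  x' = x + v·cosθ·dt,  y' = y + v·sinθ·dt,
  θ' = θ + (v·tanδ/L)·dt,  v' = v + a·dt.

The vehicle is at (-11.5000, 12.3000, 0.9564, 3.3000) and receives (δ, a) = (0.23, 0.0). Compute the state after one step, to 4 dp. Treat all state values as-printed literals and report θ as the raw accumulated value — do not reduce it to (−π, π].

x' = -11.5000 + 3.3000·cos(0.9564)·0.1 = -11.3098
y' = 12.3000 + 3.3000·sin(0.9564)·0.1 = 12.5697
θ' = 0.9564 + (3.3000/1.6)·tan(0.23)·0.1 = 1.0047
v' = 3.3000 + 0.0000·0.1 = 3.3000

(-11.3098, 12.5697, 1.0047, 3.3000)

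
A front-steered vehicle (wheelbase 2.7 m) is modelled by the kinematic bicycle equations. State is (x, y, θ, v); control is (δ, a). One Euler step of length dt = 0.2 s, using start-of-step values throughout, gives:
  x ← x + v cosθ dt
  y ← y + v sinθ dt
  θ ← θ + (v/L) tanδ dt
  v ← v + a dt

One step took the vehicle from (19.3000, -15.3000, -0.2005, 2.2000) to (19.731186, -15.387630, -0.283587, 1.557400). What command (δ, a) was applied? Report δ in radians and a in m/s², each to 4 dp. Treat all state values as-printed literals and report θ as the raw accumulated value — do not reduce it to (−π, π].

δ = -0.4715, a = -3.2130

a = (v'−v)/dt = (-0.642600)/0.2 = -3.2130
Δθ = θ'−θ = -0.083087;  (v·dt/L) = 2.2000·0.2/2.7 = 0.162963
tan δ = Δθ·L/(v·dt) = -0.509852  →  δ = -0.4715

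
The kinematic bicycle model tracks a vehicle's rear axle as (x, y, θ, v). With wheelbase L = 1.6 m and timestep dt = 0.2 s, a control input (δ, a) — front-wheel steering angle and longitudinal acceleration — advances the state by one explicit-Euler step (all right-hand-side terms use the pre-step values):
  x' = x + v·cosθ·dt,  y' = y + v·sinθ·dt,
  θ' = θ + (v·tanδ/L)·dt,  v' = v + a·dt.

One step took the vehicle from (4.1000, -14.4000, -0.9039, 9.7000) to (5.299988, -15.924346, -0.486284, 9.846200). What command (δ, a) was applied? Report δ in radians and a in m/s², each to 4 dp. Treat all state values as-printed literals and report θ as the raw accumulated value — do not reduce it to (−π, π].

δ = 0.3317, a = 0.7310

a = (v'−v)/dt = (0.146200)/0.2 = 0.7310
Δθ = θ'−θ = 0.417616;  (v·dt/L) = 9.7000·0.2/1.6 = 1.212500
tan δ = Δθ·L/(v·dt) = 0.344426  →  δ = 0.3317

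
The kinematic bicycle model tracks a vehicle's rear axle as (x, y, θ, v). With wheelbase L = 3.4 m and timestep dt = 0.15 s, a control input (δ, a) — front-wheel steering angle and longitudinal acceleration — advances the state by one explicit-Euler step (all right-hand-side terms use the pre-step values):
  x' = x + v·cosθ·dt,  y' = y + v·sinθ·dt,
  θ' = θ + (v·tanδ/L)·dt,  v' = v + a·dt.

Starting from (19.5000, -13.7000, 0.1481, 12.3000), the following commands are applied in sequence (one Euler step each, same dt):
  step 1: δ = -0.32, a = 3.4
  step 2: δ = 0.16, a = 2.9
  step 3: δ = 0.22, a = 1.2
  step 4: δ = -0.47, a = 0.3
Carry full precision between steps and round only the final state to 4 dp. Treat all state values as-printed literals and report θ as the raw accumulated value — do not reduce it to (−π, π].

(27.2060, -12.9900, -0.1107, 13.4700)

after step 1 (δ=-0.32, a=3.4): (21.324803, -13.427753, -0.031727, 12.810000)
after step 2 (δ=0.16, a=2.9): (23.245336, -13.488707, 0.059476, 13.245000)
after step 3 (δ=0.22, a=1.2): (25.228573, -13.370614, 0.190145, 13.425000)
after step 4 (δ=-0.47, a=0.3): (27.206029, -12.990012, -0.110713, 13.470000)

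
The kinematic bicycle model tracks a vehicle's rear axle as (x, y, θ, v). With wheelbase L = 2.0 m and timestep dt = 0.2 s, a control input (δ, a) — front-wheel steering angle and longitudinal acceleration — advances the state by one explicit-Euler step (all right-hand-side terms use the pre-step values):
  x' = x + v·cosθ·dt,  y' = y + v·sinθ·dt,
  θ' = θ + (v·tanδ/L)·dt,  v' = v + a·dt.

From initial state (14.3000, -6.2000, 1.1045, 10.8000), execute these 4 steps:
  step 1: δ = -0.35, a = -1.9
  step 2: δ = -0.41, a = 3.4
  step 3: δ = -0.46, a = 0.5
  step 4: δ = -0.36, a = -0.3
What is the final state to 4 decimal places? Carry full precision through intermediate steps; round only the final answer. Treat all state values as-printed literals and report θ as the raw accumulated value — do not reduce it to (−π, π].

(21.1428, -2.9927, -0.7141, 11.1400)

after step 1 (δ=-0.35, a=-1.9): (15.271095, -4.270603, 0.710269, 10.420000)
after step 2 (δ=-0.41, a=3.4): (16.851156, -2.911756, 0.257384, 11.100000)
after step 3 (δ=-0.46, a=0.5): (18.998027, -2.346652, -0.292565, 11.200000)
after step 4 (δ=-0.36, a=-0.3): (21.142844, -2.992688, -0.714136, 11.140000)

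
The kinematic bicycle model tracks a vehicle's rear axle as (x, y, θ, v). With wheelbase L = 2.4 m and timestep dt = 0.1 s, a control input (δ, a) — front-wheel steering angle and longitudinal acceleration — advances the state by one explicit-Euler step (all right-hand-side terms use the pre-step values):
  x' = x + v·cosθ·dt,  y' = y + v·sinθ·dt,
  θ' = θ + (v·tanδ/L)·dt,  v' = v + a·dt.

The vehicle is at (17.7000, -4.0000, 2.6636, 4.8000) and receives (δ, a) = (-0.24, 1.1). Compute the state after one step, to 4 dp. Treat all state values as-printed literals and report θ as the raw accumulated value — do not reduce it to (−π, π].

(17.2738, -3.7792, 2.6147, 4.9100)

x' = 17.7000 + 4.8000·cos(2.6636)·0.1 = 17.2738
y' = -4.0000 + 4.8000·sin(2.6636)·0.1 = -3.7792
θ' = 2.6636 + (4.8000/2.4)·tan(-0.24)·0.1 = 2.6147
v' = 4.8000 + 1.1000·0.1 = 4.9100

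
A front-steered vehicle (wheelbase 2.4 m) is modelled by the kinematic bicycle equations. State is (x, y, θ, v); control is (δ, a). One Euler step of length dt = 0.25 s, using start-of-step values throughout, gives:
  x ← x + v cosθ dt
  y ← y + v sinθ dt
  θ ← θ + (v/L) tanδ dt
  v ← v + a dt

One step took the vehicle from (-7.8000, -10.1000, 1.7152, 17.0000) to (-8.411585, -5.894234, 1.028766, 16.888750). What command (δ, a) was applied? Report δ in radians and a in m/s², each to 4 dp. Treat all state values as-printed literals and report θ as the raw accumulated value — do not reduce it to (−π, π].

δ = -0.3698, a = -0.4450

a = (v'−v)/dt = (-0.111250)/0.25 = -0.4450
Δθ = θ'−θ = -0.686434;  (v·dt/L) = 17.0000·0.25/2.4 = 1.770833
tan δ = Δθ·L/(v·dt) = -0.387633  →  δ = -0.3698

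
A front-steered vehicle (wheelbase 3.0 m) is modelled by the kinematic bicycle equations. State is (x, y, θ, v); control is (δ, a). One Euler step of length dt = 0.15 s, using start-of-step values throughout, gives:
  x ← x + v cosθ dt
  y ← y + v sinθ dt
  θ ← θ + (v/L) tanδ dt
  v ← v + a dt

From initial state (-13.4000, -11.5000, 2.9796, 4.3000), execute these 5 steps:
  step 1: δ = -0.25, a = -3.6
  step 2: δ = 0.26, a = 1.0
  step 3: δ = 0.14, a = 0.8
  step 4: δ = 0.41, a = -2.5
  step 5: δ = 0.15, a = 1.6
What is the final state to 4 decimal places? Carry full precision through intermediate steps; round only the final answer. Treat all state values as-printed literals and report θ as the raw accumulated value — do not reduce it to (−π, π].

(-16.3119, -11.0649, 3.1175, 3.8950)

after step 1 (δ=-0.25, a=-3.6): (-14.036556, -11.395971, 2.924701, 3.760000)
after step 2 (δ=0.26, a=1.0): (-14.587342, -11.274601, 2.974714, 3.910000)
after step 3 (δ=0.14, a=0.8): (-15.165694, -11.177180, 3.002264, 4.030000)
after step 4 (δ=0.41, a=-2.5): (-15.764336, -11.093228, 3.089842, 3.655000)
after step 5 (δ=0.15, a=1.6): (-16.311852, -11.064869, 3.117462, 3.895000)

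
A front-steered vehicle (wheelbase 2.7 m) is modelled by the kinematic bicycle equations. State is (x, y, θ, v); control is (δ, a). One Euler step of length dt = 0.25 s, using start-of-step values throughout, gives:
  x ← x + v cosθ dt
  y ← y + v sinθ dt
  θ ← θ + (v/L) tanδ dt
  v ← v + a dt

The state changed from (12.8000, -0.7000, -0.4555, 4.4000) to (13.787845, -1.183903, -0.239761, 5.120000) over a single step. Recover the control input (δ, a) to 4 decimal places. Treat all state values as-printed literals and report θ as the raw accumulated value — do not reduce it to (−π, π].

δ = 0.4870, a = 2.8800

a = (v'−v)/dt = (0.720000)/0.25 = 2.8800
Δθ = θ'−θ = 0.215739;  (v·dt/L) = 4.4000·0.25/2.7 = 0.407407
tan δ = Δθ·L/(v·dt) = 0.529541  →  δ = 0.4870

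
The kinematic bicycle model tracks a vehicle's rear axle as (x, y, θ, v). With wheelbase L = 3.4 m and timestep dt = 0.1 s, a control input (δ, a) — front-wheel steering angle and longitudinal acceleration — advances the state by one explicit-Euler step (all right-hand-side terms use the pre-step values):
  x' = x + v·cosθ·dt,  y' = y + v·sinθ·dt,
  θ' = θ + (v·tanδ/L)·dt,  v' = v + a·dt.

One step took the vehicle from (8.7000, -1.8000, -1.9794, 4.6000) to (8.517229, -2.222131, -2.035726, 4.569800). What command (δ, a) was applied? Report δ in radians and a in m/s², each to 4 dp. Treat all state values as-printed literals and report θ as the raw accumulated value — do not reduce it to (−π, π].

a = (v'−v)/dt = (-0.030200)/0.1 = -0.3020
Δθ = θ'−θ = -0.056326;  (v·dt/L) = 4.6000·0.1/3.4 = 0.135294
tan δ = Δθ·L/(v·dt) = -0.416323  →  δ = -0.3945

δ = -0.3945, a = -0.3020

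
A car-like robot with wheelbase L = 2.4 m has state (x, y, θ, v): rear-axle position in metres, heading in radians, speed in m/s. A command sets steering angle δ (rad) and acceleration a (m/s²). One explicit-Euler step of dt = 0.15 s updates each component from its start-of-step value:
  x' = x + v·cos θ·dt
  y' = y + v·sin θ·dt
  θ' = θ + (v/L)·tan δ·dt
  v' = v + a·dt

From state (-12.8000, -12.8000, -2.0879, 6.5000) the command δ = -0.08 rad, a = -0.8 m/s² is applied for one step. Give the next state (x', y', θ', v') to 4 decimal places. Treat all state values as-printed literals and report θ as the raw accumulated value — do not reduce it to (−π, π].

x' = -12.8000 + 6.5000·cos(-2.0879)·0.15 = -13.2820
y' = -12.8000 + 6.5000·sin(-2.0879)·0.15 = -13.6475
θ' = -2.0879 + (6.5000/2.4)·tan(-0.08)·0.15 = -2.1205
v' = 6.5000 − 0.8000·0.15 = 6.3800

(-13.2820, -13.6475, -2.1205, 6.3800)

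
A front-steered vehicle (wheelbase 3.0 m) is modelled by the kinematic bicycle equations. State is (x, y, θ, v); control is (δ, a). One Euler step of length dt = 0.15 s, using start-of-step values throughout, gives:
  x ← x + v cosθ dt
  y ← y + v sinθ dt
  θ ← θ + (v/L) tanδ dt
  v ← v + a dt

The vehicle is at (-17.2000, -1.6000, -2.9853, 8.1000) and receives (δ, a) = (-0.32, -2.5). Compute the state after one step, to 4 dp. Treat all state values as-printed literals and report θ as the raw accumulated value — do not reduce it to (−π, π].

(-18.4002, -1.7891, -3.1195, 7.7250)

x' = -17.2000 + 8.1000·cos(-2.9853)·0.15 = -18.4002
y' = -1.6000 + 8.1000·sin(-2.9853)·0.15 = -1.7891
θ' = -2.9853 + (8.1000/3.0)·tan(-0.32)·0.15 = -3.1195
v' = 8.1000 − 2.5000·0.15 = 7.7250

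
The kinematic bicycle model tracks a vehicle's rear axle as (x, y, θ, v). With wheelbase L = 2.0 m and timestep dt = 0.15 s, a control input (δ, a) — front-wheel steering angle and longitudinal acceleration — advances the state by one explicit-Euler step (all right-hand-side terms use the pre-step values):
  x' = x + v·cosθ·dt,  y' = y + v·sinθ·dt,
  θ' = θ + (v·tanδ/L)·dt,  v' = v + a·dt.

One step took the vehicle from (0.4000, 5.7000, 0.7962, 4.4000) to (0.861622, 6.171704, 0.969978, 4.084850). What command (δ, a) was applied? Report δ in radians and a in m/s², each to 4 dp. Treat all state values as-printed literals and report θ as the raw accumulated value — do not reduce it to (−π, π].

δ = 0.4847, a = -2.1010

a = (v'−v)/dt = (-0.315150)/0.15 = -2.1010
Δθ = θ'−θ = 0.173778;  (v·dt/L) = 4.4000·0.15/2.0 = 0.330000
tan δ = Δθ·L/(v·dt) = 0.526600  →  δ = 0.4847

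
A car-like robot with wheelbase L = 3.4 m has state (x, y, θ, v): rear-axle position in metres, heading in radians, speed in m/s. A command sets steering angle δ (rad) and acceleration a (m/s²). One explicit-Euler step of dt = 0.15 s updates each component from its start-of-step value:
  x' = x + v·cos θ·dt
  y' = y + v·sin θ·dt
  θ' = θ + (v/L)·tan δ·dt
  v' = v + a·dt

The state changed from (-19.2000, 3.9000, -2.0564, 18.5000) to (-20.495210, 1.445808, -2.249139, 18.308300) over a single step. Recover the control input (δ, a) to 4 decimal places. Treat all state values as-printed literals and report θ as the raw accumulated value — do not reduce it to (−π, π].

δ = -0.2319, a = -1.2780

a = (v'−v)/dt = (-0.191700)/0.15 = -1.2780
Δθ = θ'−θ = -0.192739;  (v·dt/L) = 18.5000·0.15/3.4 = 0.816176
tan δ = Δθ·L/(v·dt) = -0.236149  →  δ = -0.2319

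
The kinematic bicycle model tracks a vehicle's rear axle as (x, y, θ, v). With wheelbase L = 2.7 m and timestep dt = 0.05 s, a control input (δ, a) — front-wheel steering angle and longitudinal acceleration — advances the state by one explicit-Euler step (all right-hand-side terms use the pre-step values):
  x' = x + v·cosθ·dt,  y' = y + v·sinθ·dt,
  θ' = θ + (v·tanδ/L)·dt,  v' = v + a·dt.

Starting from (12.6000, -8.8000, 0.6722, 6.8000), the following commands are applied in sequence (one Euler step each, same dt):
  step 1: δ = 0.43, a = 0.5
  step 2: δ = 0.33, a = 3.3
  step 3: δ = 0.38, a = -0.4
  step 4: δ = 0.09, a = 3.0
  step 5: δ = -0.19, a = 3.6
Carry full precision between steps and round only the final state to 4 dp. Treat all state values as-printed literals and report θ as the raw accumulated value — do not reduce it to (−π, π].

(13.8455, -7.5964, 0.8112, 7.3000)

after step 1 (δ=0.43, a=0.5): (12.866034, -8.588279, 0.729952, 6.825000)
after step 2 (δ=0.33, a=3.3): (13.120336, -8.360722, 0.773244, 6.990000)
after step 3 (δ=0.38, a=-0.4): (13.370455, -8.116610, 0.824945, 6.970000)
after step 4 (δ=0.09, a=3.0): (13.606946, -7.860633, 0.836594, 7.120000)
after step 5 (δ=-0.19, a=3.6): (13.845465, -7.596351, 0.811236, 7.300000)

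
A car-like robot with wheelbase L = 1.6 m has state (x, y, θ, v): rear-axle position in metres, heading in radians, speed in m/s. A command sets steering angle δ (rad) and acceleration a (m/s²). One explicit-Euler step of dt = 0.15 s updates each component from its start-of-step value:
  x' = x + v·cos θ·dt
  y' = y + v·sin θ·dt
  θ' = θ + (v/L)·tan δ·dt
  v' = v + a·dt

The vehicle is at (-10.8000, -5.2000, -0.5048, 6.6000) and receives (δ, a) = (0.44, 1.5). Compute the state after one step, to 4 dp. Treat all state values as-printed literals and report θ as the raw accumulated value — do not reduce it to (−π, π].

x' = -10.8000 + 6.6000·cos(-0.5048)·0.15 = -9.9335
y' = -5.2000 + 6.6000·sin(-0.5048)·0.15 = -5.6788
θ' = -0.5048 + (6.6000/1.6)·tan(0.44)·0.15 = -0.2135
v' = 6.6000 + 1.5000·0.15 = 6.8250

(-9.9335, -5.6788, -0.2135, 6.8250)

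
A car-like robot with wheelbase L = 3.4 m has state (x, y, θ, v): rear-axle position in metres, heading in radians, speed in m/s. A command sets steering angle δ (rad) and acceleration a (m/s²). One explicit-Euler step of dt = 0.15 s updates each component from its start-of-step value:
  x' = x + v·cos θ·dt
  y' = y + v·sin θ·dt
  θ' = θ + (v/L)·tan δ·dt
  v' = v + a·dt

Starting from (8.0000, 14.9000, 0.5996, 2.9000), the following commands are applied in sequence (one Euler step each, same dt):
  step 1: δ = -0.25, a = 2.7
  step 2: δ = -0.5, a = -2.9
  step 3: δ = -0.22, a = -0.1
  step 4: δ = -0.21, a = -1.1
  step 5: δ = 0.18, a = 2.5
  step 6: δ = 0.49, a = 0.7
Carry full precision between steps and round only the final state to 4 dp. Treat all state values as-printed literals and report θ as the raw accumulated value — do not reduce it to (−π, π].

after step 1 (δ=-0.25, a=2.7): (8.359119, 15.145476, 0.566931, 3.305000)
after step 2 (δ=-0.5, a=-2.9): (8.777311, 15.411716, 0.487276, 2.870000)
after step 3 (δ=-0.22, a=-0.1): (9.157705, 15.613285, 0.458961, 2.855000)
after step 4 (δ=-0.21, a=-1.1): (9.541637, 15.803007, 0.432115, 2.690000)
after step 5 (δ=0.18, a=2.5): (9.908048, 15.971990, 0.453710, 3.065000)
after step 6 (δ=0.49, a=0.7): (10.321284, 16.173500, 0.525835, 3.170000)

(10.3213, 16.1735, 0.5258, 3.1700)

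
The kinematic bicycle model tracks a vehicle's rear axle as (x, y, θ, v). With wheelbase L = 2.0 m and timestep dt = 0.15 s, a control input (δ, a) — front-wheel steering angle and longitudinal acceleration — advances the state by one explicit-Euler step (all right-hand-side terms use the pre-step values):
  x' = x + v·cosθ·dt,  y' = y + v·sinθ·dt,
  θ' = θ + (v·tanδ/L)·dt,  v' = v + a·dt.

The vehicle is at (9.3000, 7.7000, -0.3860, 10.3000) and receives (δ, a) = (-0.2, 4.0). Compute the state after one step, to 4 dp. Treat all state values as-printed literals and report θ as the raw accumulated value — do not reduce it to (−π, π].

x' = 9.3000 + 10.3000·cos(-0.3860)·0.15 = 10.7313
y' = 7.7000 + 10.3000·sin(-0.3860)·0.15 = 7.1183
θ' = -0.3860 + (10.3000/2.0)·tan(-0.2)·0.15 = -0.5426
v' = 10.3000 + 4.0000·0.15 = 10.9000

(10.7313, 7.1183, -0.5426, 10.9000)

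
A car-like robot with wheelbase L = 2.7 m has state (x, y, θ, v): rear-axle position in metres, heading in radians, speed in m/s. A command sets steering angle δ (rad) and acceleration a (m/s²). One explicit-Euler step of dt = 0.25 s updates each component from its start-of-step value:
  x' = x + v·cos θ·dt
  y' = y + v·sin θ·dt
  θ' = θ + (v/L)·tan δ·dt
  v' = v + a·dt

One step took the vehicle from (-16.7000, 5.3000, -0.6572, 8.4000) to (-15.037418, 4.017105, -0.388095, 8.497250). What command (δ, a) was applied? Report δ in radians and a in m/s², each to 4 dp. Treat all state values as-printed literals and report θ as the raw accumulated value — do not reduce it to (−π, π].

a = (v'−v)/dt = (0.097250)/0.25 = 0.3890
Δθ = θ'−θ = 0.269105;  (v·dt/L) = 8.4000·0.25/2.7 = 0.777778
tan δ = Δθ·L/(v·dt) = 0.345992  →  δ = 0.3331

δ = 0.3331, a = 0.3890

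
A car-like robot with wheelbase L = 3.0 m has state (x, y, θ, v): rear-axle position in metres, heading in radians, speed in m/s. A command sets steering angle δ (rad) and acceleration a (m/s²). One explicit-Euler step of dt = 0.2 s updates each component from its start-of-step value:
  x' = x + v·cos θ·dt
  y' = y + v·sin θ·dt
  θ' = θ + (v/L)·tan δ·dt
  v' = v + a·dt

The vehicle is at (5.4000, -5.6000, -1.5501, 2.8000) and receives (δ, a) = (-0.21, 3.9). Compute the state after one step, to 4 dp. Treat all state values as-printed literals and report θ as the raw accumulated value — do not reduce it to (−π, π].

x' = 5.4000 + 2.8000·cos(-1.5501)·0.2 = 5.4116
y' = -5.6000 + 2.8000·sin(-1.5501)·0.2 = -6.1599
θ' = -1.5501 + (2.8000/3.0)·tan(-0.21)·0.2 = -1.5899
v' = 2.8000 + 3.9000·0.2 = 3.5800

(5.4116, -6.1599, -1.5899, 3.5800)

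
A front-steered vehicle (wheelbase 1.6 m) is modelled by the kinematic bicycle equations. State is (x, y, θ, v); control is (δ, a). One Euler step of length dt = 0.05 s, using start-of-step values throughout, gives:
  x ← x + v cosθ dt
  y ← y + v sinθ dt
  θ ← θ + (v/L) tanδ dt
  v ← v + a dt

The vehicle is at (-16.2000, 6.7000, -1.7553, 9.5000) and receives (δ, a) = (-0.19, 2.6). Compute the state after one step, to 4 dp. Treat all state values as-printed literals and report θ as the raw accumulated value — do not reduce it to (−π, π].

x' = -16.2000 + 9.5000·cos(-1.7553)·0.05 = -16.2871
y' = 6.7000 + 9.5000·sin(-1.7553)·0.05 = 6.2331
θ' = -1.7553 + (9.5000/1.6)·tan(-0.19)·0.05 = -1.8124
v' = 9.5000 + 2.6000·0.05 = 9.6300

(-16.2871, 6.2331, -1.8124, 9.6300)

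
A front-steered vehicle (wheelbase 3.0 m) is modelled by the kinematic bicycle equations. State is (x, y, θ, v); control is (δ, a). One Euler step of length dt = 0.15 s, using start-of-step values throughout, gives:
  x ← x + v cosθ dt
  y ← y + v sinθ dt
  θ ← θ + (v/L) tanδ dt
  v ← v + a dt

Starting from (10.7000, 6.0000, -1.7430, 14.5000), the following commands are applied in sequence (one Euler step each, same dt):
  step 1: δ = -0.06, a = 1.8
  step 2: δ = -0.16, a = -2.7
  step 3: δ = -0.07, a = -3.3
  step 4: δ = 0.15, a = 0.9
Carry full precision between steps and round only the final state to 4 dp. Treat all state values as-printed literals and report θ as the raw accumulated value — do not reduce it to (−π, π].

after step 1 (δ=-0.06, a=1.8): (10.327305, 3.857169, -1.786552, 14.770000)
after step 2 (δ=-0.16, a=-2.7): (9.852998, 1.693036, -1.905731, 14.365000)
after step 3 (δ=-0.07, a=-3.3): (9.144716, -0.341978, -1.956091, 13.870000)
after step 4 (δ=0.15, a=0.9): (8.362797, -2.269952, -1.851279, 14.005000)

(8.3628, -2.2700, -1.8513, 14.0050)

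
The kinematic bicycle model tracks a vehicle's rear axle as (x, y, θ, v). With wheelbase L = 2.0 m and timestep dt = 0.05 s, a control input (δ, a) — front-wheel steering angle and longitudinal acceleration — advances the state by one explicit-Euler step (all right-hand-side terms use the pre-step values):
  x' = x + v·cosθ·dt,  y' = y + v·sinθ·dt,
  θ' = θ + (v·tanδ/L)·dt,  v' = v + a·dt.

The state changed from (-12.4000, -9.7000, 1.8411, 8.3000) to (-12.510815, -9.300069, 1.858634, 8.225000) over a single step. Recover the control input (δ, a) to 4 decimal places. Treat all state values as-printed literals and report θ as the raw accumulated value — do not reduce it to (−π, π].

δ = 0.0843, a = -1.5000

a = (v'−v)/dt = (-0.075000)/0.05 = -1.5000
Δθ = θ'−θ = 0.017534;  (v·dt/L) = 8.3000·0.05/2.0 = 0.207500
tan δ = Δθ·L/(v·dt) = 0.084501  →  δ = 0.0843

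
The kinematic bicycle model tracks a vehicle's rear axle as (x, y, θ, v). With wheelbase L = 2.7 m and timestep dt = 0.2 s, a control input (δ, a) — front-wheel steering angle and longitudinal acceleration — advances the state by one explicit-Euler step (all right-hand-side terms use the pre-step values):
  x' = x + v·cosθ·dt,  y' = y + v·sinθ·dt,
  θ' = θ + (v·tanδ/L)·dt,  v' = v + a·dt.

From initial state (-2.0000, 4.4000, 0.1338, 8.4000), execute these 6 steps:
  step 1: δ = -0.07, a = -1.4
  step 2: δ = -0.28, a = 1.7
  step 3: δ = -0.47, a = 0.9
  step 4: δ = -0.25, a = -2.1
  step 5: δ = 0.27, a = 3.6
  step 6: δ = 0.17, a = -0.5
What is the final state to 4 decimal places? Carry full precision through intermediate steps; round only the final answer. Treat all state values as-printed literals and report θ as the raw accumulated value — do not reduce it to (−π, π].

after step 1 (δ=-0.07, a=-1.4): (-0.335016, 4.624114, 0.090173, 8.120000)
after step 2 (δ=-0.28, a=1.7): (1.282386, 4.770357, -0.082785, 8.460000)
after step 3 (δ=-0.47, a=0.9): (2.968592, 4.630444, -0.401111, 8.640000)
after step 4 (δ=-0.25, a=-2.1): (4.559437, 3.955761, -0.564530, 8.220000)
after step 5 (δ=0.27, a=3.6): (5.948354, 3.076191, -0.396015, 8.940000)
after step 6 (δ=0.17, a=-0.5): (7.597973, 2.386480, -0.282340, 8.840000)

(7.5980, 2.3865, -0.2823, 8.8400)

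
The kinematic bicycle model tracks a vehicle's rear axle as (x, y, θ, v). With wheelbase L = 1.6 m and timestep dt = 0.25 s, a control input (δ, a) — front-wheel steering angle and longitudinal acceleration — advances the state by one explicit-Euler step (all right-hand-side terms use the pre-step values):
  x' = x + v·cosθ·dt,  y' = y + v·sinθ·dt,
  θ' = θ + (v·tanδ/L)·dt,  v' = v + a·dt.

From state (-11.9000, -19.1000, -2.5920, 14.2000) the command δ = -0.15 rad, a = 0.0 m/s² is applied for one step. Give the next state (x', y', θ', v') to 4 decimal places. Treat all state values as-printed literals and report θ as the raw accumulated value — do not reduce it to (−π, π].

(-14.9272, -20.9543, -2.9273, 14.2000)

x' = -11.9000 + 14.2000·cos(-2.5920)·0.25 = -14.9272
y' = -19.1000 + 14.2000·sin(-2.5920)·0.25 = -20.9543
θ' = -2.5920 + (14.2000/1.6)·tan(-0.15)·0.25 = -2.9273
v' = 14.2000 + 0.0000·0.25 = 14.2000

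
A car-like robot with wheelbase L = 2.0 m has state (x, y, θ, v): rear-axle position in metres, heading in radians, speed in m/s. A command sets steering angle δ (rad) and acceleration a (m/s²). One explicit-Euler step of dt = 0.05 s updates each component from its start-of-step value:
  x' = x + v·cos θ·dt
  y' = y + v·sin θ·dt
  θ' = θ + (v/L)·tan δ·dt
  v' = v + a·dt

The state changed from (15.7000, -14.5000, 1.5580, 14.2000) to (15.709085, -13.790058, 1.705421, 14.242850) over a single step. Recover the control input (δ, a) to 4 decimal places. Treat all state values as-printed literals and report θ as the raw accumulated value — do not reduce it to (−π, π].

δ = 0.3936, a = 0.8570

a = (v'−v)/dt = (0.042850)/0.05 = 0.8570
Δθ = θ'−θ = 0.147421;  (v·dt/L) = 14.2000·0.05/2.0 = 0.355000
tan δ = Δθ·L/(v·dt) = 0.415270  →  δ = 0.3936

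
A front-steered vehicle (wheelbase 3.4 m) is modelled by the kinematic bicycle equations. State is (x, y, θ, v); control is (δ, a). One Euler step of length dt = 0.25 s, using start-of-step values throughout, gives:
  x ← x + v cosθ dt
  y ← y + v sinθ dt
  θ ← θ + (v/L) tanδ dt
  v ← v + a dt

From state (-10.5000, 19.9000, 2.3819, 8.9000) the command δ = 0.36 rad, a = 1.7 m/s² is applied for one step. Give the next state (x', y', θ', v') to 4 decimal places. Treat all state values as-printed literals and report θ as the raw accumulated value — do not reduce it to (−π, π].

x' = -10.5000 + 8.9000·cos(2.3819)·0.25 = -12.1132
y' = 19.9000 + 8.9000·sin(2.3819)·0.25 = 21.4324
θ' = 2.3819 + (8.9000/3.4)·tan(0.36)·0.25 = 2.6282
v' = 8.9000 + 1.7000·0.25 = 9.3250

(-12.1132, 21.4324, 2.6282, 9.3250)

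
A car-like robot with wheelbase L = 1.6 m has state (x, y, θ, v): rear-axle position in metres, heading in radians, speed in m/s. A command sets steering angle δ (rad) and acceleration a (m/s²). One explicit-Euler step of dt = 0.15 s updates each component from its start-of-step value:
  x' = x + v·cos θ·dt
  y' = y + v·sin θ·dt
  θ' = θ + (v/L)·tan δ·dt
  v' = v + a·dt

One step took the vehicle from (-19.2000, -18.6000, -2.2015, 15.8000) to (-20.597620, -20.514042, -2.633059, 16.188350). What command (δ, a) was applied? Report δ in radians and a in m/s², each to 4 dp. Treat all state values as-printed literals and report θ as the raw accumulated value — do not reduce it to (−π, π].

a = (v'−v)/dt = (0.388350)/0.15 = 2.5890
Δθ = θ'−θ = -0.431559;  (v·dt/L) = 15.8000·0.15/1.6 = 1.481250
tan δ = Δθ·L/(v·dt) = -0.291348  →  δ = -0.2835

δ = -0.2835, a = 2.5890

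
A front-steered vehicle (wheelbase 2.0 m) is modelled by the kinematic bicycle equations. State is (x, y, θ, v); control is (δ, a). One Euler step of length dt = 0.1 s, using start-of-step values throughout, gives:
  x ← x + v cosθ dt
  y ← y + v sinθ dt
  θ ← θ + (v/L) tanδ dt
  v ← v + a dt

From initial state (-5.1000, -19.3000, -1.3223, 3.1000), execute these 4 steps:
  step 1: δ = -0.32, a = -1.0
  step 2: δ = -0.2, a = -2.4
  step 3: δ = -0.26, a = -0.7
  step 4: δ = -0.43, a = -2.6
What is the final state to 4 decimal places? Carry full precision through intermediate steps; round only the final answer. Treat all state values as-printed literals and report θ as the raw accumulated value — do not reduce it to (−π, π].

after step 1 (δ=-0.32, a=-1.0): (-5.023757, -19.600478, -1.373665, 3.000000)
after step 2 (δ=-0.2, a=-2.4): (-4.965000, -19.894668, -1.404072, 2.760000)
after step 3 (δ=-0.26, a=-0.7): (-4.919196, -20.166840, -1.440783, 2.690000)
after step 4 (δ=-0.43, a=-2.6): (-4.884321, -20.433570, -1.502467, 2.430000)

(-4.8843, -20.4336, -1.5025, 2.4300)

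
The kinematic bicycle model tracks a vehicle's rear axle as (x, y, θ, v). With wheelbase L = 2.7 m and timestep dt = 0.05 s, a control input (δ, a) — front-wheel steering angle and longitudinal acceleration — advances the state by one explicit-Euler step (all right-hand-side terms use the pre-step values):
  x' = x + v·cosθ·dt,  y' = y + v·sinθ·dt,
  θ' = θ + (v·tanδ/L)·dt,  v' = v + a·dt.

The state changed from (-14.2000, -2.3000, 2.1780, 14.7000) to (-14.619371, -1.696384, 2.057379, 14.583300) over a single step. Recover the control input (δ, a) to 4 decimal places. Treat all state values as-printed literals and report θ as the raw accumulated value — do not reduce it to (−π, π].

a = (v'−v)/dt = (-0.116700)/0.05 = -2.3340
Δθ = θ'−θ = -0.120621;  (v·dt/L) = 14.7000·0.05/2.7 = 0.272222
tan δ = Δθ·L/(v·dt) = -0.443098  →  δ = -0.4171

δ = -0.4171, a = -2.3340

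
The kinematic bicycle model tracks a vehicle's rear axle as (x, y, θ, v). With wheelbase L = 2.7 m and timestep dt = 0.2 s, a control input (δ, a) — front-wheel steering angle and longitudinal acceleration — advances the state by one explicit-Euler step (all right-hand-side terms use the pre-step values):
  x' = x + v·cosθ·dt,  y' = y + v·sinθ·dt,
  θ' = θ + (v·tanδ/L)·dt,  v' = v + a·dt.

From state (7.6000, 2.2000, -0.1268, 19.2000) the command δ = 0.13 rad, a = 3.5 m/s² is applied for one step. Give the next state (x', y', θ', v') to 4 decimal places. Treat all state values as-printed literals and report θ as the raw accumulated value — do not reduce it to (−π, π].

x' = 7.6000 + 19.2000·cos(-0.1268)·0.2 = 11.4092
y' = 2.2000 + 19.2000·sin(-0.1268)·0.2 = 1.7144
θ' = -0.1268 + (19.2000/2.7)·tan(0.13)·0.2 = 0.0591
v' = 19.2000 + 3.5000·0.2 = 19.9000

(11.4092, 1.7144, 0.0591, 19.9000)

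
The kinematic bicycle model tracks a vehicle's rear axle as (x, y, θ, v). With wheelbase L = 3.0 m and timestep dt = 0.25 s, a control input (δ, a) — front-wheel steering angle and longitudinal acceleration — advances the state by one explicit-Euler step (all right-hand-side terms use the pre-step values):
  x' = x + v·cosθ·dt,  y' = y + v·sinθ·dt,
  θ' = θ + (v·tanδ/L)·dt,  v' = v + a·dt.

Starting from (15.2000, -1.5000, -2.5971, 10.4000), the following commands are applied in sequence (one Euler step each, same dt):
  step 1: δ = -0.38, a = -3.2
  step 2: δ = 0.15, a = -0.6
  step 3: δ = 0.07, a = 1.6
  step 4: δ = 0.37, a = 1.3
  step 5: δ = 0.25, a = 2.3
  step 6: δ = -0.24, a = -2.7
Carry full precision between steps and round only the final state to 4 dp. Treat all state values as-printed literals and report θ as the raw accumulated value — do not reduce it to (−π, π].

after step 1 (δ=-0.38, a=-3.2): (12.975985, -2.846759, -2.943258, 9.600000)
after step 2 (δ=0.15, a=-0.6): (10.623035, -3.319648, -2.822350, 9.450000)
after step 3 (δ=0.07, a=1.6): (8.379905, -4.061114, -2.767134, 9.850000)
after step 4 (δ=0.37, a=1.3): (6.088041, -4.961819, -2.448763, 10.175000)
after step 5 (δ=0.25, a=2.3): (4.130773, -6.586555, -2.232255, 10.750000)
after step 6 (δ=-0.24, a=-2.7): (2.479928, -8.707254, -2.451480, 10.075000)

(2.4799, -8.7073, -2.4515, 10.0750)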